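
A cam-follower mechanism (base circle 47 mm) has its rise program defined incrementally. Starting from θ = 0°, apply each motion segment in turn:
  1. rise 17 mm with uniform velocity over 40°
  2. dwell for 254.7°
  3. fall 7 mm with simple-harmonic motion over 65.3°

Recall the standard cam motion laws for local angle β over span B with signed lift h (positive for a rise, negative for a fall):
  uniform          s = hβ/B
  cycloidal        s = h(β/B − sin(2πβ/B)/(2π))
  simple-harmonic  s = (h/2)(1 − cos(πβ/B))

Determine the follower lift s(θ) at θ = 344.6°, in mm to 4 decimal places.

seg 1 [0°–40°] uniform, h=17: full span → s += 17 → s = 17.0000
seg 2 [40°–294.7°] dwell: s stays 17.0000
seg 3 [294.7°–360°] simple-harmonic, h=-7: θ=344.6° here. β=49.9, B=65.3. -7/2·(1 − cos(π·0.7642)) = -6.0825 → s = 10.9175

10.9175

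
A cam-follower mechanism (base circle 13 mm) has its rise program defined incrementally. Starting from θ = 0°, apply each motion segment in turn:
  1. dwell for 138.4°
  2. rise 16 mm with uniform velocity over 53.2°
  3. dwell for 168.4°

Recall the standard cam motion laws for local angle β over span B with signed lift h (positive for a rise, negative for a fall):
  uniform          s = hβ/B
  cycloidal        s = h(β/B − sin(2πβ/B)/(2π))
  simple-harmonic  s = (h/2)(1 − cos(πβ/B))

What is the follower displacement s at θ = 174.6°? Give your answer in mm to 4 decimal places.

seg 1 [0°–138.4°] dwell: s stays 0.0000
seg 2 [138.4°–191.6°] uniform, h=16: θ=174.6° here. β=36.2, B=53.2. 16·36.2/53.2 = 10.8872 → s = 10.8872

10.8872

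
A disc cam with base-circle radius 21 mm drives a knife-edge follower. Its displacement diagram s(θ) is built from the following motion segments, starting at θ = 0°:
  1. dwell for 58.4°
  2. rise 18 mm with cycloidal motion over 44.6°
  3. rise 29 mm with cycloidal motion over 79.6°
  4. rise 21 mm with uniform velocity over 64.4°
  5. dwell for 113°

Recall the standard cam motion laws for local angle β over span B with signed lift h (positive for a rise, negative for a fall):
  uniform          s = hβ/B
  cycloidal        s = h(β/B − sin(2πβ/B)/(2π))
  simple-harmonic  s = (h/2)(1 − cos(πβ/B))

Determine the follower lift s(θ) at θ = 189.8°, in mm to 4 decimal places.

seg 1 [0°–58.4°] dwell: s stays 0.0000
seg 2 [58.4°–103°] cycloidal, h=18: full span → s += 18 → s = 18.0000
seg 3 [103°–182.6°] cycloidal, h=29: full span → s += 29 → s = 47.0000
seg 4 [182.6°–247°] uniform, h=21: θ=189.8° here. β=7.2, B=64.4. 21·7.2/64.4 = 2.3478 → s = 49.3478

49.3478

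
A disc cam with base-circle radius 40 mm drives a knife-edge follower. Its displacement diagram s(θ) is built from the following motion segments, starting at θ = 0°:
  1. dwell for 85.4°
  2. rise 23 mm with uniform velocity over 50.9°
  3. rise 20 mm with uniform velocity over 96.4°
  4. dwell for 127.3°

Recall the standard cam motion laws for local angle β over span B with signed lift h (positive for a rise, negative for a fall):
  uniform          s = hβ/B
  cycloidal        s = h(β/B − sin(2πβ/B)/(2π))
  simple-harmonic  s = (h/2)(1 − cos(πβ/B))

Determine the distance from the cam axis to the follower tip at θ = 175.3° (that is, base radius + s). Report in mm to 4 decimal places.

seg 1 [0°–85.4°] dwell: s stays 0.0000
seg 2 [85.4°–136.3°] uniform, h=23: full span → s += 23 → s = 23.0000
seg 3 [136.3°–232.7°] uniform, h=20: θ=175.3° here. β=39, B=96.4. 20·39/96.4 = 8.0913 → s = 31.0913
radial distance = base radius + s = 40 + 31.0913 = 71.0913

71.0913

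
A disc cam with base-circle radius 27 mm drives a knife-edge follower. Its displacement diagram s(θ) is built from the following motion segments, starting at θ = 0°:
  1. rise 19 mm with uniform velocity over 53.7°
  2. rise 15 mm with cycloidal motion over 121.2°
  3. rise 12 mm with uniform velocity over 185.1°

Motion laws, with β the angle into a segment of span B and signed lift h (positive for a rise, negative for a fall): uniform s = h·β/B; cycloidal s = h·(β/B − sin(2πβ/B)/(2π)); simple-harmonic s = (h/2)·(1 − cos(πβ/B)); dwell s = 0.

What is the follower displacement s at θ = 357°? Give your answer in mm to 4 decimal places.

seg 1 [0°–53.7°] uniform, h=19: full span → s += 19 → s = 19.0000
seg 2 [53.7°–174.9°] cycloidal, h=15: full span → s += 15 → s = 34.0000
seg 3 [174.9°–360°] uniform, h=12: θ=357° here. β=182.1, B=185.1. 12·182.1/185.1 = 11.8055 → s = 45.8055

45.8055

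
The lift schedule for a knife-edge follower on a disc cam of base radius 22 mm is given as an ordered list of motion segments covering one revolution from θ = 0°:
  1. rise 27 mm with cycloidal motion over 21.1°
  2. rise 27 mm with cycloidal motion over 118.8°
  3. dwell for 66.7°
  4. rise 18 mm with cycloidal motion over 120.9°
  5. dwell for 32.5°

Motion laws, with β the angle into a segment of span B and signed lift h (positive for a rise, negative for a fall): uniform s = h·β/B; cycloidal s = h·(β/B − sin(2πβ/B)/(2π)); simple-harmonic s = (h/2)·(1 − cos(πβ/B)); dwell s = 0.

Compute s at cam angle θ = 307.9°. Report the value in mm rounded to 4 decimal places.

seg 1 [0°–21.1°] cycloidal, h=27: full span → s += 27 → s = 27.0000
seg 2 [21.1°–139.9°] cycloidal, h=27: full span → s += 27 → s = 54.0000
seg 3 [139.9°–206.6°] dwell: s stays 54.0000
seg 4 [206.6°–327.5°] cycloidal, h=18: θ=307.9° here. β=101.3, B=120.9. 18·(0.8379 − sin(2π·0.8379)/(2π)) = 17.5209 → s = 71.5209

71.5209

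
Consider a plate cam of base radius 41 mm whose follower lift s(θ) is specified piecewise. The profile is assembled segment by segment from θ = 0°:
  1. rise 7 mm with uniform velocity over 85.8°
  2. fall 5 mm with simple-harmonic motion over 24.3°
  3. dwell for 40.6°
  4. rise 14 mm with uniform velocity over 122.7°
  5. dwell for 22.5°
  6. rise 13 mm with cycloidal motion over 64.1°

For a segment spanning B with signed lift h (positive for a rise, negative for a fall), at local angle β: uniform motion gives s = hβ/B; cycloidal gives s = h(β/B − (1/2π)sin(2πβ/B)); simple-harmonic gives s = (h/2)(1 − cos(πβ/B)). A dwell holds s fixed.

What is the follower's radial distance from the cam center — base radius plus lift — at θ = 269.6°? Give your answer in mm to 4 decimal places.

seg 1 [0°–85.8°] uniform, h=7: full span → s += 7 → s = 7.0000
seg 2 [85.8°–110.1°] simple-harmonic, h=-5: full span → s += -5 → s = 2.0000
seg 3 [110.1°–150.7°] dwell: s stays 2.0000
seg 4 [150.7°–273.4°] uniform, h=14: θ=269.6° here. β=118.9, B=122.7. 14·118.9/122.7 = 13.5664 → s = 15.5664
radial distance = base radius + s = 41 + 15.5664 = 56.5664

56.5664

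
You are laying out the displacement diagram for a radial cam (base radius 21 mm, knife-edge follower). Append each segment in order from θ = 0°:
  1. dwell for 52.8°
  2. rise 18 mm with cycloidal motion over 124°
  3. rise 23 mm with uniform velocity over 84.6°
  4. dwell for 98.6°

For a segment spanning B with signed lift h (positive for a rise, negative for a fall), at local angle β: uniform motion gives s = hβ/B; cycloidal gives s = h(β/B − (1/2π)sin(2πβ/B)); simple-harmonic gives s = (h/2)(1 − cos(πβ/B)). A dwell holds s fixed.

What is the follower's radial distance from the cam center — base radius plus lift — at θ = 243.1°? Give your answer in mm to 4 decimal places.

seg 1 [0°–52.8°] dwell: s stays 0.0000
seg 2 [52.8°–176.8°] cycloidal, h=18: full span → s += 18 → s = 18.0000
seg 3 [176.8°–261.4°] uniform, h=23: θ=243.1° here. β=66.3, B=84.6. 23·66.3/84.6 = 18.0248 → s = 36.0248
radial distance = base radius + s = 21 + 36.0248 = 57.0248

57.0248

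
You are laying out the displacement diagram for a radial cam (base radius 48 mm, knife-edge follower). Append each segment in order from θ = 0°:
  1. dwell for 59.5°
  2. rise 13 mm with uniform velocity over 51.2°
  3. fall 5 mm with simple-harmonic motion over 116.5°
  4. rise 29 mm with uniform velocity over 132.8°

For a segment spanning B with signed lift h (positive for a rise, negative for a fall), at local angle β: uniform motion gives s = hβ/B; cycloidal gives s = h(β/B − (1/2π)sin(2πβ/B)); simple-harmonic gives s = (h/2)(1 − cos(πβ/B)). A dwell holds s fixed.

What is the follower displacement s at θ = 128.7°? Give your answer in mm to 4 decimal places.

seg 1 [0°–59.5°] dwell: s stays 0.0000
seg 2 [59.5°–110.7°] uniform, h=13: full span → s += 13 → s = 13.0000
seg 3 [110.7°–227.2°] simple-harmonic, h=-5: θ=128.7° here. β=18, B=116.5. -5/2·(1 − cos(π·0.1545)) = -0.2888 → s = 12.7112

12.7112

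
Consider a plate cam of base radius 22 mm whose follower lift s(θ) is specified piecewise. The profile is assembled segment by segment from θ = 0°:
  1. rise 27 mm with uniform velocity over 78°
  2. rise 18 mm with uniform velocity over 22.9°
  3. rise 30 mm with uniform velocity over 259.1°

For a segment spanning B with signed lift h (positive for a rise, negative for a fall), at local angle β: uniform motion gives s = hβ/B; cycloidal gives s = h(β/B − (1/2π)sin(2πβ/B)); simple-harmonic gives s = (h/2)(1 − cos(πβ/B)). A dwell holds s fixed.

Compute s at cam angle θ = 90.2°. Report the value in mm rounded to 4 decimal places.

seg 1 [0°–78°] uniform, h=27: full span → s += 27 → s = 27.0000
seg 2 [78°–100.9°] uniform, h=18: θ=90.2° here. β=12.2, B=22.9. 18·12.2/22.9 = 9.5895 → s = 36.5895

36.5895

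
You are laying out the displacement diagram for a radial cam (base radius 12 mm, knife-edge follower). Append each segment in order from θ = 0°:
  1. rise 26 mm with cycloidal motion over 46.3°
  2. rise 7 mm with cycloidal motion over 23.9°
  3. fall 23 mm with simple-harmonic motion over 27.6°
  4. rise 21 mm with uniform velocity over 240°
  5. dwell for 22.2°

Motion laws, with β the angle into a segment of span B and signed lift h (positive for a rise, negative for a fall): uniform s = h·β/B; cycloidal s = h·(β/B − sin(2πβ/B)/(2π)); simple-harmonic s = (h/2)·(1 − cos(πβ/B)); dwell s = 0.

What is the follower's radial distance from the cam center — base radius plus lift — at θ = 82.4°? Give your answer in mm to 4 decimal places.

seg 1 [0°–46.3°] cycloidal, h=26: full span → s += 26 → s = 26.0000
seg 2 [46.3°–70.2°] cycloidal, h=7: full span → s += 7 → s = 33.0000
seg 3 [70.2°–97.8°] simple-harmonic, h=-23: θ=82.4° here. β=12.2, B=27.6. -23/2·(1 − cos(π·0.4420)) = -9.4172 → s = 23.5828
radial distance = base radius + s = 12 + 23.5828 = 35.5828

35.5828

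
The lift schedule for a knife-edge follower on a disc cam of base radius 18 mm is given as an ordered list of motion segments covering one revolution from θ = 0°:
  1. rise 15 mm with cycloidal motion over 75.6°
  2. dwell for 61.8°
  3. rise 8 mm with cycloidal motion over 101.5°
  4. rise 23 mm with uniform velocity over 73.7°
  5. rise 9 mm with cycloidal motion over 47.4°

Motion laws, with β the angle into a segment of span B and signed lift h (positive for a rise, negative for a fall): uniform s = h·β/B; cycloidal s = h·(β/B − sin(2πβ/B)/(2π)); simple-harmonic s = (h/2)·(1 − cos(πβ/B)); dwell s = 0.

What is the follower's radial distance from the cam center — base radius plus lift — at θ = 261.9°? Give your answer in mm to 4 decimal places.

seg 1 [0°–75.6°] cycloidal, h=15: full span → s += 15 → s = 15.0000
seg 2 [75.6°–137.4°] dwell: s stays 15.0000
seg 3 [137.4°–238.9°] cycloidal, h=8: full span → s += 8 → s = 23.0000
seg 4 [238.9°–312.6°] uniform, h=23: θ=261.9° here. β=23, B=73.7. 23·23/73.7 = 7.1777 → s = 30.1777
radial distance = base radius + s = 18 + 30.1777 = 48.1777

48.1777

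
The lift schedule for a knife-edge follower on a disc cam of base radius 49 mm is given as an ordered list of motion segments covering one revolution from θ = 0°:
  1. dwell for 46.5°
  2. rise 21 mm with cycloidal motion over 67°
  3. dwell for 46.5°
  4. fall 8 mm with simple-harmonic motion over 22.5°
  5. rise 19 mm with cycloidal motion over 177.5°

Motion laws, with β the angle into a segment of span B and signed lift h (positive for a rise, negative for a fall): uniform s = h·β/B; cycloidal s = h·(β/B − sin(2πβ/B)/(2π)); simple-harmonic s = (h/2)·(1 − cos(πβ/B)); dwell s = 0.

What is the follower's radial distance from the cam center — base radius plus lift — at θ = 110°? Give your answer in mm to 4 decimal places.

seg 1 [0°–46.5°] dwell: s stays 0.0000
seg 2 [46.5°–113.5°] cycloidal, h=21: θ=110° here. β=63.5, B=67. 21·(0.9478 − sin(2π·0.9478)/(2π)) = 20.9804 → s = 20.9804
radial distance = base radius + s = 49 + 20.9804 = 69.9804

69.9804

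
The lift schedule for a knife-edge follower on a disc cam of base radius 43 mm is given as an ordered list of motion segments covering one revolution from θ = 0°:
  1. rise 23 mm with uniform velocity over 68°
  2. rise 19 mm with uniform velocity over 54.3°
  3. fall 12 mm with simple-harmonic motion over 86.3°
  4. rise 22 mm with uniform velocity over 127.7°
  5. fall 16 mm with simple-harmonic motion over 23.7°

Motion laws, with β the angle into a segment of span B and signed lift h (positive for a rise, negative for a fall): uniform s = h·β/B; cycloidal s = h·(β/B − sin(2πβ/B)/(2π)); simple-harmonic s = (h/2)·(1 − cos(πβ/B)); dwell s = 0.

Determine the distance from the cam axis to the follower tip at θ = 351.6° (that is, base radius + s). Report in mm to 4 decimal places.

seg 1 [0°–68°] uniform, h=23: full span → s += 23 → s = 23.0000
seg 2 [68°–122.3°] uniform, h=19: full span → s += 19 → s = 42.0000
seg 3 [122.3°–208.6°] simple-harmonic, h=-12: full span → s += -12 → s = 30.0000
seg 4 [208.6°–336.3°] uniform, h=22: full span → s += 22 → s = 52.0000
seg 5 [336.3°–360°] simple-harmonic, h=-16: θ=351.6° here. β=15.3, B=23.7. -16/2·(1 − cos(π·0.6456)) = -11.5324 → s = 40.4676
radial distance = base radius + s = 43 + 40.4676 = 83.4676

83.4676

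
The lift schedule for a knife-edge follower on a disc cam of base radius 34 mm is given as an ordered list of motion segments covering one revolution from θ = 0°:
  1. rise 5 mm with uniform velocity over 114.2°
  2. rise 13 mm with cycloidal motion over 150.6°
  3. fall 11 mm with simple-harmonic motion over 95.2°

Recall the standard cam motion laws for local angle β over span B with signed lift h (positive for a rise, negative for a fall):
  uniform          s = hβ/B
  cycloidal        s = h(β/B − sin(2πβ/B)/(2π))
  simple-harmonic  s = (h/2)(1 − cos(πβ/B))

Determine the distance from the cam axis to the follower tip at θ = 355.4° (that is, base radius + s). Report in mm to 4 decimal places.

seg 1 [0°–114.2°] uniform, h=5: full span → s += 5 → s = 5.0000
seg 2 [114.2°–264.8°] cycloidal, h=13: full span → s += 13 → s = 18.0000
seg 3 [264.8°–360°] simple-harmonic, h=-11: θ=355.4° here. β=90.6, B=95.2. -11/2·(1 − cos(π·0.9517)) = -10.9368 → s = 7.0632
radial distance = base radius + s = 34 + 7.0632 = 41.0632

41.0632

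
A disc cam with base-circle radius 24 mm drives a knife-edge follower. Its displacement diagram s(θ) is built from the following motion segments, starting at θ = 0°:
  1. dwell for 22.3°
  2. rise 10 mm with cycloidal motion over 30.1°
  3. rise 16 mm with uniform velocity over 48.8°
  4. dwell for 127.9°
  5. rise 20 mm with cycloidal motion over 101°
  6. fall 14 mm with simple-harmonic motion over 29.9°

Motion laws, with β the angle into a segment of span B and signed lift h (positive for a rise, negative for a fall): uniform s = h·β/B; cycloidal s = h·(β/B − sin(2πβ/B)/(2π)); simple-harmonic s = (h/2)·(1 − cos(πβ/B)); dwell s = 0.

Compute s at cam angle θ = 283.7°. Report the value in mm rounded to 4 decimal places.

seg 1 [0°–22.3°] dwell: s stays 0.0000
seg 2 [22.3°–52.4°] cycloidal, h=10: full span → s += 10 → s = 10.0000
seg 3 [52.4°–101.2°] uniform, h=16: full span → s += 16 → s = 26.0000
seg 4 [101.2°–229.1°] dwell: s stays 26.0000
seg 5 [229.1°–330.1°] cycloidal, h=20: θ=283.7° here. β=54.6, B=101. 20·(0.5406 − sin(2π·0.5406)/(2π)) = 11.6150 → s = 37.6150

37.6150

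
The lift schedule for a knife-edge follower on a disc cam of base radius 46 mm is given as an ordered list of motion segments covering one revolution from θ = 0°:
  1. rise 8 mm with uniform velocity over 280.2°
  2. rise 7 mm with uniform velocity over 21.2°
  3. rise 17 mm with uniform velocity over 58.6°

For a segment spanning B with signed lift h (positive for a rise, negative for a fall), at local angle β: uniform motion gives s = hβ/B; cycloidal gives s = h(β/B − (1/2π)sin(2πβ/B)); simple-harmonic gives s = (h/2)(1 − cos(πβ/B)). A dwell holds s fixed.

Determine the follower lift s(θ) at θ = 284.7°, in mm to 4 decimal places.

seg 1 [0°–280.2°] uniform, h=8: full span → s += 8 → s = 8.0000
seg 2 [280.2°–301.4°] uniform, h=7: θ=284.7° here. β=4.5, B=21.2. 7·4.5/21.2 = 1.4858 → s = 9.4858

9.4858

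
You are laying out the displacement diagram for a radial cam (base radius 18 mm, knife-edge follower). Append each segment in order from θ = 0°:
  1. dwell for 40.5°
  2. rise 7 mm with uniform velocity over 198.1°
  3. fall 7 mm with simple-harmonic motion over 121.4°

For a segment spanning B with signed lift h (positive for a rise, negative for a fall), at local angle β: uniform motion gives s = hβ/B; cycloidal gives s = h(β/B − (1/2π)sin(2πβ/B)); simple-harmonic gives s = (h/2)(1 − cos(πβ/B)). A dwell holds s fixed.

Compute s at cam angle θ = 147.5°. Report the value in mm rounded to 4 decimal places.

seg 1 [0°–40.5°] dwell: s stays 0.0000
seg 2 [40.5°–238.6°] uniform, h=7: θ=147.5° here. β=107, B=198.1. 7·107/198.1 = 3.7809 → s = 3.7809

3.7809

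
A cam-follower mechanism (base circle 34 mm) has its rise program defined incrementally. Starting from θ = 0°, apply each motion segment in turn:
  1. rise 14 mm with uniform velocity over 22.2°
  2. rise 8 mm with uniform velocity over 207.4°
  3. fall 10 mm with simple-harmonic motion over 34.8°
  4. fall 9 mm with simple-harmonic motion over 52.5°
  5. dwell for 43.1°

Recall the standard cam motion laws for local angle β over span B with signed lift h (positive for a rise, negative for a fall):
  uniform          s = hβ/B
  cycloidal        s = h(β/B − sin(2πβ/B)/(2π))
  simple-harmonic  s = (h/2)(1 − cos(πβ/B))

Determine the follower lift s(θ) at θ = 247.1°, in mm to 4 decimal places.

seg 1 [0°–22.2°] uniform, h=14: full span → s += 14 → s = 14.0000
seg 2 [22.2°–229.6°] uniform, h=8: full span → s += 8 → s = 22.0000
seg 3 [229.6°–264.4°] simple-harmonic, h=-10: θ=247.1° here. β=17.5, B=34.8. -10/2·(1 − cos(π·0.5029)) = -5.0451 → s = 16.9549

16.9549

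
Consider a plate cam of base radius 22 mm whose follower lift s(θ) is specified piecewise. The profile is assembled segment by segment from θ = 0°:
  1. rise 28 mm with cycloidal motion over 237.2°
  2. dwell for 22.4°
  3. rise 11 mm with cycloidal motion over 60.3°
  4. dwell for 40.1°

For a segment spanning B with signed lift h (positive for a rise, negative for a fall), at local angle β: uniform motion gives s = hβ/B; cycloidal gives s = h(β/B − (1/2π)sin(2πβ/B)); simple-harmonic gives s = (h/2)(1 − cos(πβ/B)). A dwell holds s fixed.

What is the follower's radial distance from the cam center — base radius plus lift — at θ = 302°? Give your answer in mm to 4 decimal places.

seg 1 [0°–237.2°] cycloidal, h=28: full span → s += 28 → s = 28.0000
seg 2 [237.2°–259.6°] dwell: s stays 28.0000
seg 3 [259.6°–319.9°] cycloidal, h=11: θ=302° here. β=42.4, B=60.3. 11·(0.7032 − sin(2π·0.7032)/(2π)) = 9.4101 → s = 37.4101
radial distance = base radius + s = 22 + 37.4101 = 59.4101

59.4101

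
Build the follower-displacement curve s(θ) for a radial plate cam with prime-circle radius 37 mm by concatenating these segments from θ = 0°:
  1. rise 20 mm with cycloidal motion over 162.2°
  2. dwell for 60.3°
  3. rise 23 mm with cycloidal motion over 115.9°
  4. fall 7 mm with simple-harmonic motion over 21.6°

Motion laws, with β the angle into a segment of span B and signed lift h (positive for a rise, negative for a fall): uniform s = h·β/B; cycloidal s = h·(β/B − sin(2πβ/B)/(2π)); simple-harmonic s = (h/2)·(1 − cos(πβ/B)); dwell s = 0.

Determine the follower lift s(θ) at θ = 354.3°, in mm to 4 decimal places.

seg 1 [0°–162.2°] cycloidal, h=20: full span → s += 20 → s = 20.0000
seg 2 [162.2°–222.5°] dwell: s stays 20.0000
seg 3 [222.5°–338.4°] cycloidal, h=23: full span → s += 23 → s = 43.0000
seg 4 [338.4°–360°] simple-harmonic, h=-7: θ=354.3° here. β=15.9, B=21.6. -7/2·(1 − cos(π·0.7361)) = -5.8646 → s = 37.1354

37.1354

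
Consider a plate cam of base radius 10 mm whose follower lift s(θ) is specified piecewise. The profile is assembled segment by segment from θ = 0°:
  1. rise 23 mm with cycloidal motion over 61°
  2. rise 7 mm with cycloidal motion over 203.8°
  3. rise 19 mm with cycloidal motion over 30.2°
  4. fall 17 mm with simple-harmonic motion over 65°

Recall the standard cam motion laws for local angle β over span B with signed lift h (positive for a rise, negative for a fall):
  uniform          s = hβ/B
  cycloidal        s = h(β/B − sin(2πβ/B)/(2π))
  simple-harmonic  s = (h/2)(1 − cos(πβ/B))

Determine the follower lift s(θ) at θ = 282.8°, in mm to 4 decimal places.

seg 1 [0°–61°] cycloidal, h=23: full span → s += 23 → s = 23.0000
seg 2 [61°–264.8°] cycloidal, h=7: full span → s += 7 → s = 30.0000
seg 3 [264.8°–295°] cycloidal, h=19: θ=282.8° here. β=18, B=30.2. 19·(0.5960 − sin(2π·0.5960)/(2π)) = 13.0403 → s = 43.0403

43.0403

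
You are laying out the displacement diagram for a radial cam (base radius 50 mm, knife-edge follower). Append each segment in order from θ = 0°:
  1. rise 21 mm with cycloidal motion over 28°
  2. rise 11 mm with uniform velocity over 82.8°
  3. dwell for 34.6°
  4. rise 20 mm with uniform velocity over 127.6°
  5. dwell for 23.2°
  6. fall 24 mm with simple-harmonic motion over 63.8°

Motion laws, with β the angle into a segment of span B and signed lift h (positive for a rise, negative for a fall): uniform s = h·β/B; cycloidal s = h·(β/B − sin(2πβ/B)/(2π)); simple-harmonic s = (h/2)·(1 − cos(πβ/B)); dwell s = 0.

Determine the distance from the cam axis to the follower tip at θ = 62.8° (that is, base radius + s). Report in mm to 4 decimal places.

seg 1 [0°–28°] cycloidal, h=21: full span → s += 21 → s = 21.0000
seg 2 [28°–110.8°] uniform, h=11: θ=62.8° here. β=34.8, B=82.8. 11·34.8/82.8 = 4.6232 → s = 25.6232
radial distance = base radius + s = 50 + 25.6232 = 75.6232

75.6232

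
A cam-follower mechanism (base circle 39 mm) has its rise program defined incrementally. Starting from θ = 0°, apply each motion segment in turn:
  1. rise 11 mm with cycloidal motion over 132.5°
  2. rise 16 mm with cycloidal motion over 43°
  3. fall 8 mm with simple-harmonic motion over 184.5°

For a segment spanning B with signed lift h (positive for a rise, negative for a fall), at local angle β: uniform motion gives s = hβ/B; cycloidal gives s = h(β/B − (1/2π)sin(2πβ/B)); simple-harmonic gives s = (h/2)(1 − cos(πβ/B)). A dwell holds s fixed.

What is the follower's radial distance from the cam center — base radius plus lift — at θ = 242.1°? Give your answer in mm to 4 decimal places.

seg 1 [0°–132.5°] cycloidal, h=11: full span → s += 11 → s = 11.0000
seg 2 [132.5°–175.5°] cycloidal, h=16: full span → s += 16 → s = 27.0000
seg 3 [175.5°–360°] simple-harmonic, h=-8: θ=242.1° here. β=66.6, B=184.5. -8/2·(1 − cos(π·0.3610)) = -2.3080 → s = 24.6920
radial distance = base radius + s = 39 + 24.6920 = 63.6920

63.6920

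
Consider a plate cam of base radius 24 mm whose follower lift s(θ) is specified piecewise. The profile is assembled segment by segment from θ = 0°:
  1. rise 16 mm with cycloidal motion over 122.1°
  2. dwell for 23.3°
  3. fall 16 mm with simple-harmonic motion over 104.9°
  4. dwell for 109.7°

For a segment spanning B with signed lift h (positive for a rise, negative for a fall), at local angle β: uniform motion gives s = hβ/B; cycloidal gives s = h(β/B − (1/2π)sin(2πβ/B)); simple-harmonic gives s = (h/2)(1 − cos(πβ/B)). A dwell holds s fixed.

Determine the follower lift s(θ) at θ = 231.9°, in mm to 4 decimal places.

seg 1 [0°–122.1°] cycloidal, h=16: full span → s += 16 → s = 16.0000
seg 2 [122.1°–145.4°] dwell: s stays 16.0000
seg 3 [145.4°–250.3°] simple-harmonic, h=-16: θ=231.9° here. β=86.5, B=104.9. -16/2·(1 − cos(π·0.8246)) = -14.8158 → s = 1.1842

1.1842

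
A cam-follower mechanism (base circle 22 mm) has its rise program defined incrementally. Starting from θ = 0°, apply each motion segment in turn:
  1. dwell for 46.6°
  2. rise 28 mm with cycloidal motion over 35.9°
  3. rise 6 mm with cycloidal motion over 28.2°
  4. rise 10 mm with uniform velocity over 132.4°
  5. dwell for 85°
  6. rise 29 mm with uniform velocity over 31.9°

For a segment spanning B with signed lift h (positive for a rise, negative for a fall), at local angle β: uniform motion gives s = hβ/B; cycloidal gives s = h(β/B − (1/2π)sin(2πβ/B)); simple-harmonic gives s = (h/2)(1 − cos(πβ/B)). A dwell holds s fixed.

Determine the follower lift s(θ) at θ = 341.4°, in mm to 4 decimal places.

seg 1 [0°–46.6°] dwell: s stays 0.0000
seg 2 [46.6°–82.5°] cycloidal, h=28: full span → s += 28 → s = 28.0000
seg 3 [82.5°–110.7°] cycloidal, h=6: full span → s += 6 → s = 34.0000
seg 4 [110.7°–243.1°] uniform, h=10: full span → s += 10 → s = 44.0000
seg 5 [243.1°–328.1°] dwell: s stays 44.0000
seg 6 [328.1°–360°] uniform, h=29: θ=341.4° here. β=13.3, B=31.9. 29·13.3/31.9 = 12.0909 → s = 56.0909

56.0909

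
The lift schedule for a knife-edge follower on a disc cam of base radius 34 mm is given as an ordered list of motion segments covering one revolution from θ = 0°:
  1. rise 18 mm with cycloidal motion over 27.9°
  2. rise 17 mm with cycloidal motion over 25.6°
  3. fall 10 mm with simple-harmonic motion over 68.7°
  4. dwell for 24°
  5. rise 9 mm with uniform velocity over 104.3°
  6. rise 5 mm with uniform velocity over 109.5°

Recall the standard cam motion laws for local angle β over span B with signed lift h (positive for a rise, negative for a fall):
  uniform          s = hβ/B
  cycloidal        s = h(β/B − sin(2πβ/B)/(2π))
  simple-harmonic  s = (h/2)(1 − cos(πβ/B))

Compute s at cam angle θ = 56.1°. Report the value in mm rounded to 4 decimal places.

seg 1 [0°–27.9°] cycloidal, h=18: full span → s += 18 → s = 18.0000
seg 2 [27.9°–53.5°] cycloidal, h=17: full span → s += 17 → s = 35.0000
seg 3 [53.5°–122.2°] simple-harmonic, h=-10: θ=56.1° here. β=2.6, B=68.7. -10/2·(1 − cos(π·0.0378)) = -0.0353 → s = 34.9647

34.9647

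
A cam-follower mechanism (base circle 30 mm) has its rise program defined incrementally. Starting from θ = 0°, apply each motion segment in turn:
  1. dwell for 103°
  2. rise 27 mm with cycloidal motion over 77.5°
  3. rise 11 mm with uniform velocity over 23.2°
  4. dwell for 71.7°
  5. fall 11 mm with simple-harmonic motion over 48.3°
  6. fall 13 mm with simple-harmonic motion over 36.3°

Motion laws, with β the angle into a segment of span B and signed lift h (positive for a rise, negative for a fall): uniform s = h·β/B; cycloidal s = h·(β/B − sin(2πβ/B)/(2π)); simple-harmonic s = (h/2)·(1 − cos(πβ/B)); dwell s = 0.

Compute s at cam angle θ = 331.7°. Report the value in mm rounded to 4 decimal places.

seg 1 [0°–103°] dwell: s stays 0.0000
seg 2 [103°–180.5°] cycloidal, h=27: full span → s += 27 → s = 27.0000
seg 3 [180.5°–203.7°] uniform, h=11: full span → s += 11 → s = 38.0000
seg 4 [203.7°–275.4°] dwell: s stays 38.0000
seg 5 [275.4°–323.7°] simple-harmonic, h=-11: full span → s += -11 → s = 27.0000
seg 6 [323.7°–360°] simple-harmonic, h=-13: θ=331.7° here. β=8, B=36.3. -13/2·(1 − cos(π·0.2204)) = -1.4967 → s = 25.5033

25.5033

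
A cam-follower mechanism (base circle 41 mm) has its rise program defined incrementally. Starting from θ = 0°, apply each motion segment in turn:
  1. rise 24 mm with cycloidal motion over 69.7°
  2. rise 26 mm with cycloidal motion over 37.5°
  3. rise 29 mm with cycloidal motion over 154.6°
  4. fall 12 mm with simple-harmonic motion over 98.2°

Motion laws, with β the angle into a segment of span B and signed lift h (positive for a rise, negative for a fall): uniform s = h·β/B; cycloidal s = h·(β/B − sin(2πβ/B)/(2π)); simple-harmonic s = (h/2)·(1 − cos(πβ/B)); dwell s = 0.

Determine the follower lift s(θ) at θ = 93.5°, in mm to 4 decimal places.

seg 1 [0°–69.7°] cycloidal, h=24: full span → s += 24 → s = 24.0000
seg 2 [69.7°–107.2°] cycloidal, h=26: θ=93.5° here. β=23.8, B=37.5. 26·(0.6347 − sin(2π·0.6347)/(2π)) = 19.5996 → s = 43.5996

43.5996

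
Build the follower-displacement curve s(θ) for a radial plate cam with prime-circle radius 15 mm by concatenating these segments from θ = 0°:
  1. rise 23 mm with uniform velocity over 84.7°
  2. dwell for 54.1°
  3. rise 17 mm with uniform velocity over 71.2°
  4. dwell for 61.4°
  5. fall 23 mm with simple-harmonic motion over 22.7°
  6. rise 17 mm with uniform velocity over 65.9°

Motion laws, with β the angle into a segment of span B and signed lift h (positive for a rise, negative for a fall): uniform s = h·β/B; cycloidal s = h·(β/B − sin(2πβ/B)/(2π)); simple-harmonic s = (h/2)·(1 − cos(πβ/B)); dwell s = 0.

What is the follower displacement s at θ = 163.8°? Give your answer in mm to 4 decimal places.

seg 1 [0°–84.7°] uniform, h=23: full span → s += 23 → s = 23.0000
seg 2 [84.7°–138.8°] dwell: s stays 23.0000
seg 3 [138.8°–210°] uniform, h=17: θ=163.8° here. β=25, B=71.2. 17·25/71.2 = 5.9691 → s = 28.9691

28.9691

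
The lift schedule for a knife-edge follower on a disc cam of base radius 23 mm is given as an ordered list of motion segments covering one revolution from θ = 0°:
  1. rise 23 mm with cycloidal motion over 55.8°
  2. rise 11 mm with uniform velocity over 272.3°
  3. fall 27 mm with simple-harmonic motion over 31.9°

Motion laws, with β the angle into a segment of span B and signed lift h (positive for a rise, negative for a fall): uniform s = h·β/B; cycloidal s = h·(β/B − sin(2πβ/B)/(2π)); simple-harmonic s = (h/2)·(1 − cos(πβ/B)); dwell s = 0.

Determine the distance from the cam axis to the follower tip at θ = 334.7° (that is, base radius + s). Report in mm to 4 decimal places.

seg 1 [0°–55.8°] cycloidal, h=23: full span → s += 23 → s = 23.0000
seg 2 [55.8°–328.1°] uniform, h=11: full span → s += 11 → s = 34.0000
seg 3 [328.1°–360°] simple-harmonic, h=-27: θ=334.7° here. β=6.6, B=31.9. -27/2·(1 − cos(π·0.2069)) = -2.7527 → s = 31.2473
radial distance = base radius + s = 23 + 31.2473 = 54.2473

54.2473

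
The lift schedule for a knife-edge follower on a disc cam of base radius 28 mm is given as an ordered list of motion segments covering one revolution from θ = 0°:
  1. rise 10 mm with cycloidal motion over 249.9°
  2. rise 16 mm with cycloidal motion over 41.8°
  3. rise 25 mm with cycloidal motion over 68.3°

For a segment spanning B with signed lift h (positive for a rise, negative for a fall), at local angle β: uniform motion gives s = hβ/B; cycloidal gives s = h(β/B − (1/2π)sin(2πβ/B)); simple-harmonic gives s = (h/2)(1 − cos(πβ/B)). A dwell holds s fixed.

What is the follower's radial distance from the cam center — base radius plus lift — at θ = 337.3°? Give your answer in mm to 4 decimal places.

seg 1 [0°–249.9°] cycloidal, h=10: full span → s += 10 → s = 10.0000
seg 2 [249.9°–291.7°] cycloidal, h=16: full span → s += 16 → s = 26.0000
seg 3 [291.7°–360°] cycloidal, h=25: θ=337.3° here. β=45.6, B=68.3. 25·(0.6676 − sin(2π·0.6676)/(2π)) = 20.1490 → s = 46.1490
radial distance = base radius + s = 28 + 46.1490 = 74.1490

74.1490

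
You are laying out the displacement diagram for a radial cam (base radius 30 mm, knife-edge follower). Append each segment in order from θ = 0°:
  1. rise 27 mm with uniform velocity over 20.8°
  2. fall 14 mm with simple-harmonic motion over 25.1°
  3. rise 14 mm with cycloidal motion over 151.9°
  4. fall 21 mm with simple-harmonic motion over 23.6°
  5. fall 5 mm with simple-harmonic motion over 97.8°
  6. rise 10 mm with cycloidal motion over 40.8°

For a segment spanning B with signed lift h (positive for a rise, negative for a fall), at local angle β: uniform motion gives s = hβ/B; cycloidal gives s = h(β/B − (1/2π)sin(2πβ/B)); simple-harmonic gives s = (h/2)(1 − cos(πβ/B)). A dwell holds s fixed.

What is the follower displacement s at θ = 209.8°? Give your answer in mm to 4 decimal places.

seg 1 [0°–20.8°] uniform, h=27: full span → s += 27 → s = 27.0000
seg 2 [20.8°–45.9°] simple-harmonic, h=-14: full span → s += -14 → s = 13.0000
seg 3 [45.9°–197.8°] cycloidal, h=14: full span → s += 14 → s = 27.0000
seg 4 [197.8°–221.4°] simple-harmonic, h=-21: θ=209.8° here. β=12, B=23.6. -21/2·(1 − cos(π·0.5085)) = -10.7795 → s = 16.2205

16.2205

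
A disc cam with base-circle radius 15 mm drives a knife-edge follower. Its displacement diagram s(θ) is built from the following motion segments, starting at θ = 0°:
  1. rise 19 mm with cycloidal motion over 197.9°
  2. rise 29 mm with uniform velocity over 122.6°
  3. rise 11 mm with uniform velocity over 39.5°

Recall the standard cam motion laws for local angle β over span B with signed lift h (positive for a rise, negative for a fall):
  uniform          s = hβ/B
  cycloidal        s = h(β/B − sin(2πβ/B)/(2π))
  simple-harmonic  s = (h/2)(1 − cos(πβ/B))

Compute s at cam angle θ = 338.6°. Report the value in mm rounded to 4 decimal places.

seg 1 [0°–197.9°] cycloidal, h=19: full span → s += 19 → s = 19.0000
seg 2 [197.9°–320.5°] uniform, h=29: full span → s += 29 → s = 48.0000
seg 3 [320.5°–360°] uniform, h=11: θ=338.6° here. β=18.1, B=39.5. 11·18.1/39.5 = 5.0405 → s = 53.0405

53.0405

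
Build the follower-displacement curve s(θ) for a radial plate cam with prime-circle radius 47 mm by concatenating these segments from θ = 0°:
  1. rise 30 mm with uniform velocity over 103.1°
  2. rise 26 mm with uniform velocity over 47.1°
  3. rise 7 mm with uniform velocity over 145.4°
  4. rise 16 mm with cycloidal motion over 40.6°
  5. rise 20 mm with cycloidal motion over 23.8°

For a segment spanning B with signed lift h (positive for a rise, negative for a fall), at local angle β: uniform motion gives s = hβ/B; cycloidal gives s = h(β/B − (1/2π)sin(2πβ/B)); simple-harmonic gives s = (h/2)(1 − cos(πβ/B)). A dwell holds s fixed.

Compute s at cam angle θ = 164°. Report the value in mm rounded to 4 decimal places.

seg 1 [0°–103.1°] uniform, h=30: full span → s += 30 → s = 30.0000
seg 2 [103.1°–150.2°] uniform, h=26: full span → s += 26 → s = 56.0000
seg 3 [150.2°–295.6°] uniform, h=7: θ=164° here. β=13.8, B=145.4. 7·13.8/145.4 = 0.6644 → s = 56.6644

56.6644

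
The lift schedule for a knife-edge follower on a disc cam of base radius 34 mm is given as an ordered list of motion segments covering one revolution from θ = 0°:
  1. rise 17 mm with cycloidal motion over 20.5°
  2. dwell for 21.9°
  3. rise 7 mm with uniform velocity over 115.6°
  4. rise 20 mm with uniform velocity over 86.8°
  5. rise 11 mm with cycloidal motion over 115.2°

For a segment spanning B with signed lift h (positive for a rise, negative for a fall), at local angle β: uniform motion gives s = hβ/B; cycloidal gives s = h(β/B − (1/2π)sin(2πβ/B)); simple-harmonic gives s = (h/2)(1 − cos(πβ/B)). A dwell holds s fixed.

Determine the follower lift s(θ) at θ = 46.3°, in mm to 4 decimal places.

seg 1 [0°–20.5°] cycloidal, h=17: full span → s += 17 → s = 17.0000
seg 2 [20.5°–42.4°] dwell: s stays 17.0000
seg 3 [42.4°–158°] uniform, h=7: θ=46.3° here. β=3.9, B=115.6. 7·3.9/115.6 = 0.2362 → s = 17.2362

17.2362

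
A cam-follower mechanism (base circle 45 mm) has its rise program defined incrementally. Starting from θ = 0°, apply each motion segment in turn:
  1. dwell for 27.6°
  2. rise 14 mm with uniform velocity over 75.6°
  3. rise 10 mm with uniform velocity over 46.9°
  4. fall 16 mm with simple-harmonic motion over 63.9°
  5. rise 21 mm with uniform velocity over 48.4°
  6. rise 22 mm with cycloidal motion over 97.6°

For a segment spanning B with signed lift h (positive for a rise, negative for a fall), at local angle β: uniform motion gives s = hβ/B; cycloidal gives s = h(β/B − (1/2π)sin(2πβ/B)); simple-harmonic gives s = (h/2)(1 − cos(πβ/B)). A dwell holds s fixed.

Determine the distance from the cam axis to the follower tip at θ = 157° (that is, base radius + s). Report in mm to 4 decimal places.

seg 1 [0°–27.6°] dwell: s stays 0.0000
seg 2 [27.6°–103.2°] uniform, h=14: full span → s += 14 → s = 14.0000
seg 3 [103.2°–150.1°] uniform, h=10: full span → s += 10 → s = 24.0000
seg 4 [150.1°–214°] simple-harmonic, h=-16: θ=157° here. β=6.9, B=63.9. -16/2·(1 − cos(π·0.1080)) = -0.4559 → s = 23.5441
radial distance = base radius + s = 45 + 23.5441 = 68.5441

68.5441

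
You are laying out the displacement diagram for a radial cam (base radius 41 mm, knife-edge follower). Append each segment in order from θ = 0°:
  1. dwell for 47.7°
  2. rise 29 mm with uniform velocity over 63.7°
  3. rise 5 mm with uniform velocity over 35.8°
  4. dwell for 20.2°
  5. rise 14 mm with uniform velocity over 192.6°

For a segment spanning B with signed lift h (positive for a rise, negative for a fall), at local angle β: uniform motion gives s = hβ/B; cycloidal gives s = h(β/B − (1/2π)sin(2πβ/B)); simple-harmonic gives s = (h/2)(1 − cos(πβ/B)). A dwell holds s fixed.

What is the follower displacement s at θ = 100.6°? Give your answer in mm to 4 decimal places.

seg 1 [0°–47.7°] dwell: s stays 0.0000
seg 2 [47.7°–111.4°] uniform, h=29: θ=100.6° here. β=52.9, B=63.7. 29·52.9/63.7 = 24.0832 → s = 24.0832

24.0832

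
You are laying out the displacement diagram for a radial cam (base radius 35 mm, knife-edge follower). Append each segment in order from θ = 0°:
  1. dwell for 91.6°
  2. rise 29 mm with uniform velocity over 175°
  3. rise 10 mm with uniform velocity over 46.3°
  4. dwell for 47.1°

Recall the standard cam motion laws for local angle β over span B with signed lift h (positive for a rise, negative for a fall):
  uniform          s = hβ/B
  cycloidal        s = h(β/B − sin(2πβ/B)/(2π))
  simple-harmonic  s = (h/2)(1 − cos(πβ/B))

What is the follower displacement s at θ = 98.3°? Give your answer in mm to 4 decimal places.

seg 1 [0°–91.6°] dwell: s stays 0.0000
seg 2 [91.6°–266.6°] uniform, h=29: θ=98.3° here. β=6.7, B=175. 29·6.7/175 = 1.1103 → s = 1.1103

1.1103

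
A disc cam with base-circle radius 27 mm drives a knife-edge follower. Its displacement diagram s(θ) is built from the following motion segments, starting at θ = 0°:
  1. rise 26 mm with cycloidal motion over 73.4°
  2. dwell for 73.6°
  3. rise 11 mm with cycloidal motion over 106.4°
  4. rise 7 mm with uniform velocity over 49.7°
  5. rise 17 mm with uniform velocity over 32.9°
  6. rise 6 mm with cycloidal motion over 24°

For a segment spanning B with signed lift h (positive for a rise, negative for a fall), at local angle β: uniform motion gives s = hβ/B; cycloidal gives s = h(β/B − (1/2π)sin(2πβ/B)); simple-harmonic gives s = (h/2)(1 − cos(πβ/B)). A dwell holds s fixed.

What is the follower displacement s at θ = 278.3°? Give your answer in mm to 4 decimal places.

seg 1 [0°–73.4°] cycloidal, h=26: full span → s += 26 → s = 26.0000
seg 2 [73.4°–147°] dwell: s stays 26.0000
seg 3 [147°–253.4°] cycloidal, h=11: full span → s += 11 → s = 37.0000
seg 4 [253.4°–303.1°] uniform, h=7: θ=278.3° here. β=24.9, B=49.7. 7·24.9/49.7 = 3.5070 → s = 40.5070

40.5070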